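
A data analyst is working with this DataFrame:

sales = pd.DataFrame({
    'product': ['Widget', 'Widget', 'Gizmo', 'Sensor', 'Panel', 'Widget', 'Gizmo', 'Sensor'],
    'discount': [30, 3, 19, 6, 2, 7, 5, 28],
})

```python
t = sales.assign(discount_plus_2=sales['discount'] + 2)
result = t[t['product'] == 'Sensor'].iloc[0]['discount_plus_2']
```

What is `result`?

add column discount_plus_2 = sales['discount'] + 2:
  product  discount  discount_plus_2
0  Widget        30               32
1  Widget         3                5
2   Gizmo        19               21
3  Sensor         6                8
4   Panel         2                4
5  Widget         7                9
6   Gizmo         5                7
7  Sensor        28               30
filter rows where product == 'Sensor':
  product  discount  discount_plus_2
3  Sensor         6                8
7  Sensor        28               30
The value at position 0, column 'discount_plus_2' is 8.

8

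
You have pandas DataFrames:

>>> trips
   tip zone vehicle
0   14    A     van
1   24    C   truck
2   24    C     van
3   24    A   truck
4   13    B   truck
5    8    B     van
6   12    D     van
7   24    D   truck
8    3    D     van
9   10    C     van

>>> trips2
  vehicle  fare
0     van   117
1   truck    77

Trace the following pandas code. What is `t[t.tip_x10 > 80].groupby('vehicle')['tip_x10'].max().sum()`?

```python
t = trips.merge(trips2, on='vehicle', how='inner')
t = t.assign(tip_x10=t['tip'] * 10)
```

480

merge on 'vehicle' (how='inner') → 10 rows:
   tip zone vehicle  fare
0   14    A     van   117
1   24    C   truck    77
2   24    C     van   117
3   24    A   truck    77
4   13    B   truck    77
5    8    B     van   117
6   12    D     van   117
7   24    D   truck    77
8    3    D     van   117
9   10    C     van   117
add column tip_x10 = t['tip'] * 10:
   tip zone vehicle  fare  tip_x10
0   14    A     van   117      140
1   24    C   truck    77      240
2   24    C     van   117      240
3   24    A   truck    77      240
4   13    B   truck    77      130
5    8    B     van   117       80
6   12    D     van   117      120
7   24    D   truck    77      240
8    3    D     van   117       30
9   10    C     van   117      100
filter rows where tip_x10 > 80:
   tip zone vehicle  fare  tip_x10
0   14    A     van   117      140
1   24    C   truck    77      240
2   24    C     van   117      240
3   24    A   truck    77      240
4   13    B   truck    77      130
6   12    D     van   117      120
7   24    D   truck    77      240
9   10    C     van   117      100
group by vehicle, max of tip_x10:
vehicle
truck    240
van      240
Name: tip_x10, dtype: int64
Then the sum of the resulting series: 480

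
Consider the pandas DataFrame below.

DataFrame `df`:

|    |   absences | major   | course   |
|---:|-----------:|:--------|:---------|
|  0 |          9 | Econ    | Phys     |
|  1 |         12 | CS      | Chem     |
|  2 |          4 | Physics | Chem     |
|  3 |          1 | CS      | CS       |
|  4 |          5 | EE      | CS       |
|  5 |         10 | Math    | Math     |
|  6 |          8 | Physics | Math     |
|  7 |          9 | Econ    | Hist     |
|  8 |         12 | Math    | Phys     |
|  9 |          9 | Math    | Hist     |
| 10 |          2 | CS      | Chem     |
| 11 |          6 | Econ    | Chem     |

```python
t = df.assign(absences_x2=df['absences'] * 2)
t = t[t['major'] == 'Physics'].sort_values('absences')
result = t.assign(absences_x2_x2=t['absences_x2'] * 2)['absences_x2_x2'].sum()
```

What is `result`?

add column absences_x2 = df['absences'] * 2:
    absences    major course  absences_x2
0          9     Econ   Phys           18
1         12       CS   Chem           24
2          4  Physics   Chem            8
3          1       CS     CS            2
4          5       EE     CS           10
5         10     Math   Math           20
6          8  Physics   Math           16
7          9     Econ   Hist           18
8         12     Math   Phys           24
9          9     Math   Hist           18
10         2       CS   Chem            4
11         6     Econ   Chem           12
filter rows where major == 'Physics':
   absences    major course  absences_x2
2         4  Physics   Chem            8
6         8  Physics   Math           16
sort by absences:
   absences    major course  absences_x2
2         4  Physics   Chem            8
6         8  Physics   Math           16
add column absences_x2_x2 = t['absences_x2'] * 2:
   absences    major course  absences_x2  absences_x2_x2
2         4  Physics   Chem            8              16
6         8  Physics   Math           16              32
Taking the sum of column 'absences_x2_x2' gives 48.

48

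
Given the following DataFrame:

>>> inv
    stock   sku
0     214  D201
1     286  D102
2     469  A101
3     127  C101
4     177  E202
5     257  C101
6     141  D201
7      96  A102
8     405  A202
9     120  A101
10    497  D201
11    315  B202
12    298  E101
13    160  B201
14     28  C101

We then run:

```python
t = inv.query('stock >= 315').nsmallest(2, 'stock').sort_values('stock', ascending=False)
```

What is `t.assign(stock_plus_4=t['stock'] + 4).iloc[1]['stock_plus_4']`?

filter rows where stock >= 315:
    stock   sku
2     469  A101
8     405  A202
10    497  D201
11    315  B202
take 2 rows with smallest stock:
    stock   sku
11    315  B202
8     405  A202
sort by stock descending:
    stock   sku
8     405  A202
11    315  B202
add column stock_plus_4 = t['stock'] + 4:
    stock   sku  stock_plus_4
8     405  A202           409
11    315  B202           319
value at position 1, column 'stock_plus_4' → 319

319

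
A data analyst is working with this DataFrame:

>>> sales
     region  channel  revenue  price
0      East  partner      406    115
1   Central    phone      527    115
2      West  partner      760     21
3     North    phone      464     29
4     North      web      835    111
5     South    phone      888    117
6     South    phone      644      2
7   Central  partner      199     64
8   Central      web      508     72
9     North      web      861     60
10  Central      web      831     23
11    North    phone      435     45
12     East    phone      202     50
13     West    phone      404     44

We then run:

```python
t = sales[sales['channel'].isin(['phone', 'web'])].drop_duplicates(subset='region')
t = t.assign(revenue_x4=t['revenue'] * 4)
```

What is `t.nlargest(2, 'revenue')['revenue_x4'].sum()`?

5660

filter rows where channel in ['phone', 'web']:
     region channel  revenue  price
1   Central   phone      527    115
3     North   phone      464     29
4     North     web      835    111
5     South   phone      888    117
6     South   phone      644      2
8   Central     web      508     72
9     North     web      861     60
10  Central     web      831     23
11    North   phone      435     45
12     East   phone      202     50
13     West   phone      404     44
drop duplicate region (keep=first):
     region channel  revenue  price
1   Central   phone      527    115
3     North   phone      464     29
5     South   phone      888    117
12     East   phone      202     50
13     West   phone      404     44
add column revenue_x4 = t['revenue'] * 4:
     region channel  revenue  price  revenue_x4
1   Central   phone      527    115        2108
3     North   phone      464     29        1856
5     South   phone      888    117        3552
12     East   phone      202     50         808
13     West   phone      404     44        1616
take 2 rows with largest revenue:
    region channel  revenue  price  revenue_x4
5    South   phone      888    117        3552
1  Central   phone      527    115        2108
Hence 5660.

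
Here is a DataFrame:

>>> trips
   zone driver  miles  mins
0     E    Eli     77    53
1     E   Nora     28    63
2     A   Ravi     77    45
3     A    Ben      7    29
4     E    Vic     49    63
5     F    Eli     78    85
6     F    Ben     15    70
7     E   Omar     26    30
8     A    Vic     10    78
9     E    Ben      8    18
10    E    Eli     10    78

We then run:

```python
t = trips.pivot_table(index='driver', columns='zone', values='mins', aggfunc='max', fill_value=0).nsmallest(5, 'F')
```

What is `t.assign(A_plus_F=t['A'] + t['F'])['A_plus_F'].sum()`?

222

pivot: rows=driver, cols=zone, max(mins):
zone     A   E   F
driver            
Ben     29  18  70
Eli      0  78  85
Nora     0  63   0
Omar     0  30   0
Ravi    45   0   0
Vic     78  63   0
take 5 rows with smallest F:
zone     A   E   F
driver            
Nora     0  63   0
Omar     0  30   0
Ravi    45   0   0
Vic     78  63   0
Ben     29  18  70
add column A_plus_F = t['A'] + t['F']:
zone     A   E   F  A_plus_F
driver                      
Nora     0  63   0         0
Omar     0  30   0         0
Ravi    45   0   0        45
Vic     78  63   0        78
Ben     29  18  70        99
Finally, sum of column 'A_plus_F' = 222.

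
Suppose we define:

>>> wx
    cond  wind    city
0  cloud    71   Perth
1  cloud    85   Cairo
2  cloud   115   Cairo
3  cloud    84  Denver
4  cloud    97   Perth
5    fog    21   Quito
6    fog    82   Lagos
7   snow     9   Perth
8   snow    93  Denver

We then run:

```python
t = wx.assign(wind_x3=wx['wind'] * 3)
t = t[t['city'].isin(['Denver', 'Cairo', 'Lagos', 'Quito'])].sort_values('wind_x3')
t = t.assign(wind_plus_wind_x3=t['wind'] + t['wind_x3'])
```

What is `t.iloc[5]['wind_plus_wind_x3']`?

add column wind_x3 = wx['wind'] * 3:
    cond  wind    city  wind_x3
0  cloud    71   Perth      213
1  cloud    85   Cairo      255
2  cloud   115   Cairo      345
3  cloud    84  Denver      252
4  cloud    97   Perth      291
5    fog    21   Quito       63
6    fog    82   Lagos      246
7   snow     9   Perth       27
8   snow    93  Denver      279
filter rows where city in ['Denver', 'Cairo', 'Lagos', 'Quito']:
    cond  wind    city  wind_x3
1  cloud    85   Cairo      255
2  cloud   115   Cairo      345
3  cloud    84  Denver      252
5    fog    21   Quito       63
6    fog    82   Lagos      246
8   snow    93  Denver      279
sort by wind_x3:
    cond  wind    city  wind_x3
5    fog    21   Quito       63
6    fog    82   Lagos      246
3  cloud    84  Denver      252
1  cloud    85   Cairo      255
8   snow    93  Denver      279
2  cloud   115   Cairo      345
add column wind_plus_wind_x3 = t['wind'] + t['wind_x3']:
    cond  wind    city  wind_x3  wind_plus_wind_x3
5    fog    21   Quito       63                 84
6    fog    82   Lagos      246                328
3  cloud    84  Denver      252                336
1  cloud    85   Cairo      255                340
8   snow    93  Denver      279                372
2  cloud   115   Cairo      345                460
Reading off the value at position 5, column 'wind_plus_wind_x3', we get 460.

460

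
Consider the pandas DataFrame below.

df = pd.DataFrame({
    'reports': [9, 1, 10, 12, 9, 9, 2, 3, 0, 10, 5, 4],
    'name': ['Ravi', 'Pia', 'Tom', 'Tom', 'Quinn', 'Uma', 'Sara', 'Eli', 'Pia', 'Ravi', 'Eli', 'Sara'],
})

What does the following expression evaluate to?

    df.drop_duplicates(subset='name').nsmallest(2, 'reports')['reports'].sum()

drop duplicate name (keep=first):
   reports   name
0        9   Ravi
1        1    Pia
2       10    Tom
4        9  Quinn
5        9    Uma
6        2   Sara
7        3    Eli
take 2 rows with smallest reports:
   reports  name
1        1   Pia
6        2  Sara

3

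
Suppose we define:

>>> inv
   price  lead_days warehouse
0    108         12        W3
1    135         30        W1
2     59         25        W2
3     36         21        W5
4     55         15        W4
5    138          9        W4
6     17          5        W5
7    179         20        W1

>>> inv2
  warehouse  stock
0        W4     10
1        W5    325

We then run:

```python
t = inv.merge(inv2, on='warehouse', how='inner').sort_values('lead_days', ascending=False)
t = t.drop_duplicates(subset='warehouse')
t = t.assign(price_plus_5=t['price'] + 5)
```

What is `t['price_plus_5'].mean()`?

50.5

merge on 'warehouse' (how='inner') → 4 rows:
   price  lead_days warehouse  stock
0     36         21        W5    325
1     55         15        W4     10
2    138          9        W4     10
3     17          5        W5    325
sort by lead_days descending:
   price  lead_days warehouse  stock
0     36         21        W5    325
1     55         15        W4     10
2    138          9        W4     10
3     17          5        W5    325
drop duplicate warehouse (keep=first):
   price  lead_days warehouse  stock
0     36         21        W5    325
1     55         15        W4     10
add column price_plus_5 = t['price'] + 5:
   price  lead_days warehouse  stock  price_plus_5
0     36         21        W5    325            41
1     55         15        W4     10            60
Taking the mean of column 'price_plus_5' gives 50.5.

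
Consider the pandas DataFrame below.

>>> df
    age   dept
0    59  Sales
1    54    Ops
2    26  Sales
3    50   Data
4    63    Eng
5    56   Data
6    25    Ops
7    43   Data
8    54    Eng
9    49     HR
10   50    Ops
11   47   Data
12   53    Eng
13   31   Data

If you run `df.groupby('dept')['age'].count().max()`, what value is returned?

group by dept, count of age:
dept
Data     5
Eng      3
HR       1
Ops      3
Sales    2
Name: age, dtype: int64

5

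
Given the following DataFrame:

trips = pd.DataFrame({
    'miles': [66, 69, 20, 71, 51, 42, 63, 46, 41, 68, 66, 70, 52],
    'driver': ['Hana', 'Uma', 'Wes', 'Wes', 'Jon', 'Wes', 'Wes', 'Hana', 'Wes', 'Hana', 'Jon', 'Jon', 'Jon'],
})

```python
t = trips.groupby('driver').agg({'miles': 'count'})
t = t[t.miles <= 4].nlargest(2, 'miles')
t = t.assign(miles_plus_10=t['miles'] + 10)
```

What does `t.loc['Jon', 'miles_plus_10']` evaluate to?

group by driver, count of miles:
        miles
driver       
Hana        3
Jon         4
Uma         1
Wes         5
filter rows where miles <= 4:
        miles
driver       
Hana        3
Jon         4
Uma         1
take 2 rows with largest miles:
        miles
driver       
Jon         4
Hana        3
add column miles_plus_10 = t['miles'] + 10:
        miles  miles_plus_10
driver                      
Jon         4             14
Hana        3             13

14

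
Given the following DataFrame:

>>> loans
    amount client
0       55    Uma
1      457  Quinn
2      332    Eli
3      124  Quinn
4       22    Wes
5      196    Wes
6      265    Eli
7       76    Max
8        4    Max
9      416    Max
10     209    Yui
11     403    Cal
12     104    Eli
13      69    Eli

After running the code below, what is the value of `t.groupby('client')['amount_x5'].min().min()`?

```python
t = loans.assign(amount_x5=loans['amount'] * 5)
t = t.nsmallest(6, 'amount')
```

add column amount_x5 = loans['amount'] * 5:
    amount client  amount_x5
0       55    Uma        275
1      457  Quinn       2285
2      332    Eli       1660
3      124  Quinn        620
4       22    Wes        110
5      196    Wes        980
6      265    Eli       1325
7       76    Max        380
8        4    Max         20
9      416    Max       2080
10     209    Yui       1045
11     403    Cal       2015
12     104    Eli        520
13      69    Eli        345
take 6 rows with smallest amount:
    amount client  amount_x5
8        4    Max         20
4       22    Wes        110
0       55    Uma        275
13      69    Eli        345
7       76    Max        380
12     104    Eli        520
group by client, min of amount_x5:
client
Eli    345
Max     20
Uma    275
Wes    110
Name: amount_x5, dtype: int64

20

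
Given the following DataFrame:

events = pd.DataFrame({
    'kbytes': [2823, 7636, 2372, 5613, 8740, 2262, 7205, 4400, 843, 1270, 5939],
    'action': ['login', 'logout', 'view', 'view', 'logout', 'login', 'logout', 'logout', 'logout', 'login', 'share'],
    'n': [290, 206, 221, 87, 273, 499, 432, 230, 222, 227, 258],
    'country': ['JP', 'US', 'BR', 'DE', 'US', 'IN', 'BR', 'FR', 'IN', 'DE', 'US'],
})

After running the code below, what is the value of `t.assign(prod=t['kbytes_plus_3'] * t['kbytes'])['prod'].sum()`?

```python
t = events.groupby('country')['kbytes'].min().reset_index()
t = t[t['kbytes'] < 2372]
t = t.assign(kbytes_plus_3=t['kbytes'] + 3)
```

group by country, min of kbytes:
country
BR    2372
DE    1270
FR    4400
IN     843
JP    2823
US    5939
Name: kbytes, dtype: int64
reset_index():
  country  kbytes
0      BR    2372
1      DE    1270
2      FR    4400
3      IN     843
4      JP    2823
5      US    5939
filter rows where kbytes < 2372:
  country  kbytes
1      DE    1270
3      IN     843
add column kbytes_plus_3 = t['kbytes'] + 3:
  country  kbytes  kbytes_plus_3
1      DE    1270           1273
3      IN     843            846
add column prod = t['kbytes_plus_3'] * t['kbytes']:
  country  kbytes  kbytes_plus_3     prod
1      DE    1270           1273  1616710
3      IN     843            846   713178
The sum of column 'prod' is 2329888.

2329888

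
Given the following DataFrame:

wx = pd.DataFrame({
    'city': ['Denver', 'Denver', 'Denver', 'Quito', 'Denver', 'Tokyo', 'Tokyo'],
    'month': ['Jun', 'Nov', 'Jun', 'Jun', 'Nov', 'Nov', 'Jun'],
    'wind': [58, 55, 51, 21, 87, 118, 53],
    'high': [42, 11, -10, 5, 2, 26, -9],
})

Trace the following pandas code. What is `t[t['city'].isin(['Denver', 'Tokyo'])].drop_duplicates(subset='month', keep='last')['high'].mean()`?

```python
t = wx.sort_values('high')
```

34.0

sort by high:
     city month  wind  high
2  Denver   Jun    51   -10
6   Tokyo   Jun    53    -9
4  Denver   Nov    87     2
3   Quito   Jun    21     5
1  Denver   Nov    55    11
5   Tokyo   Nov   118    26
0  Denver   Jun    58    42
filter rows where city in ['Denver', 'Tokyo']:
     city month  wind  high
2  Denver   Jun    51   -10
6   Tokyo   Jun    53    -9
4  Denver   Nov    87     2
1  Denver   Nov    55    11
5   Tokyo   Nov   118    26
0  Denver   Jun    58    42
drop duplicate month (keep=last):
     city month  wind  high
5   Tokyo   Nov   118    26
0  Denver   Jun    58    42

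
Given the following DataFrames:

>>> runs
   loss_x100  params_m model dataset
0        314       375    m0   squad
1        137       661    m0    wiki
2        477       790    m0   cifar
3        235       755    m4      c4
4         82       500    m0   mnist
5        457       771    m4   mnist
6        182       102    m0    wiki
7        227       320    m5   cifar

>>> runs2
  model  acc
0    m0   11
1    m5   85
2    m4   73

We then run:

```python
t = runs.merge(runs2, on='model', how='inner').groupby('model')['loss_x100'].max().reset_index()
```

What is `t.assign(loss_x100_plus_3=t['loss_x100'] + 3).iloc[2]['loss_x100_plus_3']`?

merge on 'model' (how='inner') → 8 rows:
   loss_x100  params_m model dataset  acc
0        314       375    m0   squad   11
1        137       661    m0    wiki   11
2        477       790    m0   cifar   11
3        235       755    m4      c4   73
4         82       500    m0   mnist   11
5        457       771    m4   mnist   73
6        182       102    m0    wiki   11
7        227       320    m5   cifar   85
group by model, max of loss_x100:
model
m0    477
m4    457
m5    227
Name: loss_x100, dtype: int64
reset_index():
  model  loss_x100
0    m0        477
1    m4        457
2    m5        227
add column loss_x100_plus_3 = t['loss_x100'] + 3:
  model  loss_x100  loss_x100_plus_3
0    m0        477               480
1    m4        457               460
2    m5        227               230

230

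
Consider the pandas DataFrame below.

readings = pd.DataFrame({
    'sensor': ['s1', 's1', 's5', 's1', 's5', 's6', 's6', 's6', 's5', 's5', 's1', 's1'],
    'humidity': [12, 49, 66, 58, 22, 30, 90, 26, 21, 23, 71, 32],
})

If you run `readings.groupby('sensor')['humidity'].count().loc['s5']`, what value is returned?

4

group by sensor, count of humidity:
sensor
s1    5
s5    4
s6    3
Name: humidity, dtype: int64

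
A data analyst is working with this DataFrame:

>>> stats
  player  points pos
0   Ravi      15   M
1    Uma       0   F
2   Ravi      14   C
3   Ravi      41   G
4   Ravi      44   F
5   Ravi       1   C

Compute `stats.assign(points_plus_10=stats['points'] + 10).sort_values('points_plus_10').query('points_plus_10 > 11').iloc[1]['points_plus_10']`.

add column points_plus_10 = stats['points'] + 10:
  player  points pos  points_plus_10
0   Ravi      15   M              25
1    Uma       0   F              10
2   Ravi      14   C              24
3   Ravi      41   G              51
4   Ravi      44   F              54
5   Ravi       1   C              11
sort by points_plus_10:
  player  points pos  points_plus_10
1    Uma       0   F              10
5   Ravi       1   C              11
2   Ravi      14   C              24
0   Ravi      15   M              25
3   Ravi      41   G              51
4   Ravi      44   F              54
filter rows where points_plus_10 > 11:
  player  points pos  points_plus_10
2   Ravi      14   C              24
0   Ravi      15   M              25
3   Ravi      41   G              51
4   Ravi      44   F              54

25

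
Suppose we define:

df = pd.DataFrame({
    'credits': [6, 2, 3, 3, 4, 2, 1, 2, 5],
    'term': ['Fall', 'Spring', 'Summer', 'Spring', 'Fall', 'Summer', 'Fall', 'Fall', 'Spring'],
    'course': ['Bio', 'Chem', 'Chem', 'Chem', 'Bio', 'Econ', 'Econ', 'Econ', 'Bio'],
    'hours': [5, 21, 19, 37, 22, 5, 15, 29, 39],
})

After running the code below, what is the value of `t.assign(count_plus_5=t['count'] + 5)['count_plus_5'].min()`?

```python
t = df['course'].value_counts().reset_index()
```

value_counts of course:
course
Bio     3
Chem    3
Econ    3
Name: count, dtype: int64
reset_index():
  course  count
0    Bio      3
1   Chem      3
2   Econ      3
add column count_plus_5 = t['count'] + 5:
  course  count  count_plus_5
0    Bio      3             8
1   Chem      3             8
2   Econ      3             8

8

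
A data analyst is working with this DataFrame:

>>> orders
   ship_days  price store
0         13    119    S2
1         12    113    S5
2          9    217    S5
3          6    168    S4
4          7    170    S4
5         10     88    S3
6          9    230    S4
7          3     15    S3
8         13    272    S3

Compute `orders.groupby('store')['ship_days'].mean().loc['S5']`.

group by store, mean of ship_days:
store
S2    13.000000
S3     8.666667
S4     7.333333
S5    10.500000
Name: ship_days, dtype: float64

10.5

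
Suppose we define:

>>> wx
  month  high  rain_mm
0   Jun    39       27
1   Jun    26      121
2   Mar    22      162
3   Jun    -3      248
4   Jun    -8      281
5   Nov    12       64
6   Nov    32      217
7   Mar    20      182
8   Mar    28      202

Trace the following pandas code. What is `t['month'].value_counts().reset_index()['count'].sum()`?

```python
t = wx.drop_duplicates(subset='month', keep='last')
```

3

drop duplicate month (keep=last):
  month  high  rain_mm
4   Jun    -8      281
6   Nov    32      217
8   Mar    28      202
value_counts of month:
month
Jun    1
Nov    1
Mar    1
Name: count, dtype: int64
reset_index():
  month  count
0   Jun      1
1   Nov      1
2   Mar      1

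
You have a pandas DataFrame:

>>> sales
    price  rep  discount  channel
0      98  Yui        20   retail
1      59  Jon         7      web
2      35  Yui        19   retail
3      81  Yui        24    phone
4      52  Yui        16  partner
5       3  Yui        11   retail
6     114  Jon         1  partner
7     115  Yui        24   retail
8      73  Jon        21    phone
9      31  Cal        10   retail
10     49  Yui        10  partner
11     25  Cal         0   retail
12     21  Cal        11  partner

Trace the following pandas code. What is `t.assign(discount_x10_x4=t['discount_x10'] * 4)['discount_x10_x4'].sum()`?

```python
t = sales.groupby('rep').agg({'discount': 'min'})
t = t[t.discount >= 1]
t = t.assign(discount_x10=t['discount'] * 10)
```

group by rep, min of discount:
     discount
rep          
Cal         0
Jon         1
Yui        10
filter rows where discount >= 1:
     discount
rep          
Jon         1
Yui        10
add column discount_x10 = t['discount'] * 10:
     discount  discount_x10
rep                        
Jon         1            10
Yui        10           100
add column discount_x10_x4 = t['discount_x10'] * 4:
     discount  discount_x10  discount_x10_x4
rep                                         
Jon         1            10               40
Yui        10           100              400

440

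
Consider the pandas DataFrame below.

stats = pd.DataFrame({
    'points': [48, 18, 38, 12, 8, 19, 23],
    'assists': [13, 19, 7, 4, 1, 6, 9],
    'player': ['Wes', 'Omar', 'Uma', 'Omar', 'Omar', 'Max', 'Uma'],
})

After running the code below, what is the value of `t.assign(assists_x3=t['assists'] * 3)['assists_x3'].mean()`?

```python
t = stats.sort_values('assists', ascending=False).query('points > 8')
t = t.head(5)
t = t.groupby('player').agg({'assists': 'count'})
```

3.75

sort by assists descending:
   points  assists player
1      18       19   Omar
0      48       13    Wes
6      23        9    Uma
2      38        7    Uma
5      19        6    Max
3      12        4   Omar
4       8        1   Omar
filter rows where points > 8:
   points  assists player
1      18       19   Omar
0      48       13    Wes
6      23        9    Uma
2      38        7    Uma
5      19        6    Max
3      12        4   Omar
take first 5 rows:
   points  assists player
1      18       19   Omar
0      48       13    Wes
6      23        9    Uma
2      38        7    Uma
5      19        6    Max
group by player, count of assists:
        assists
player         
Max           1
Omar          1
Uma           2
Wes           1
add column assists_x3 = t['assists'] * 3:
        assists  assists_x3
player                     
Max           1           3
Omar          1           3
Uma           2           6
Wes           1           3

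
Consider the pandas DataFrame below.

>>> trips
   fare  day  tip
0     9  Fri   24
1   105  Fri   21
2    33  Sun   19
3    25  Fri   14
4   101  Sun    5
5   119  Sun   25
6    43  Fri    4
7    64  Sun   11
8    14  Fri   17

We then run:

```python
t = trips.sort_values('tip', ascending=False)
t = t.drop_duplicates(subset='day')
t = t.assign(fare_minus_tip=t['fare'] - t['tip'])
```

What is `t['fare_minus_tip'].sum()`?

79

sort by tip descending:
   fare  day  tip
5   119  Sun   25
0     9  Fri   24
1   105  Fri   21
2    33  Sun   19
8    14  Fri   17
3    25  Fri   14
7    64  Sun   11
4   101  Sun    5
6    43  Fri    4
drop duplicate day (keep=first):
   fare  day  tip
5   119  Sun   25
0     9  Fri   24
add column fare_minus_tip = t['fare'] - t['tip']:
   fare  day  tip  fare_minus_tip
5   119  Sun   25              94
0     9  Fri   24             -15
Then the sum of column 'fare_minus_tip': 79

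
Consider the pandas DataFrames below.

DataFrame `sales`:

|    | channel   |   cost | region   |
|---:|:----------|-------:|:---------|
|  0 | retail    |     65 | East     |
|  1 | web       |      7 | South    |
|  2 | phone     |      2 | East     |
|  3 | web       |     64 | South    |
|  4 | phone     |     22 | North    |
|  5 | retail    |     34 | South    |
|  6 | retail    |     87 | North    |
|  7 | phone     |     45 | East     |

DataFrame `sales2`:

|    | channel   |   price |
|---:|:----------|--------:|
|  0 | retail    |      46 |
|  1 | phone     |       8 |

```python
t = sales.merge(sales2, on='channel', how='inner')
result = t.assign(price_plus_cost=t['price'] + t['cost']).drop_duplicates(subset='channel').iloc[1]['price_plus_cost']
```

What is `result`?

merge on 'channel' (how='inner') → 6 rows:
  channel  cost region  price
0  retail    65   East     46
1   phone     2   East      8
2   phone    22  North      8
3  retail    34  South     46
4  retail    87  North     46
5   phone    45   East      8
add column price_plus_cost = t['price'] + t['cost']:
  channel  cost region  price  price_plus_cost
0  retail    65   East     46              111
1   phone     2   East      8               10
2   phone    22  North      8               30
3  retail    34  South     46               80
4  retail    87  North     46              133
5   phone    45   East      8               53
drop duplicate channel (keep=first):
  channel  cost region  price  price_plus_cost
0  retail    65   East     46              111
1   phone     2   East      8               10

10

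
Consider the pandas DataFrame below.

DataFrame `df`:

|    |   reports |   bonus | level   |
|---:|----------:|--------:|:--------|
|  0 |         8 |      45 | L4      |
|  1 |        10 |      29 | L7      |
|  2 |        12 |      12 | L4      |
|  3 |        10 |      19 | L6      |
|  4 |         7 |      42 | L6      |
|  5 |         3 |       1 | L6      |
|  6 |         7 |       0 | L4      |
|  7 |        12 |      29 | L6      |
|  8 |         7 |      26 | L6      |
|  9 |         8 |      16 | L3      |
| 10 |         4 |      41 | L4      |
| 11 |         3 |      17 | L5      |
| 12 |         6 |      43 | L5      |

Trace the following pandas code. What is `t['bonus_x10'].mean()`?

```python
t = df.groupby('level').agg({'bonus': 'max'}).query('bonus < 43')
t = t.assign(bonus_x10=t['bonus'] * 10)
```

290.0

group by level, max of bonus:
       bonus
level       
L3        16
L4        45
L5        43
L6        42
L7        29
filter rows where bonus < 43:
       bonus
level       
L3        16
L6        42
L7        29
add column bonus_x10 = t['bonus'] * 10:
       bonus  bonus_x10
level                  
L3        16        160
L6        42        420
L7        29        290
Reading off the mean of column 'bonus_x10', we get 290.0.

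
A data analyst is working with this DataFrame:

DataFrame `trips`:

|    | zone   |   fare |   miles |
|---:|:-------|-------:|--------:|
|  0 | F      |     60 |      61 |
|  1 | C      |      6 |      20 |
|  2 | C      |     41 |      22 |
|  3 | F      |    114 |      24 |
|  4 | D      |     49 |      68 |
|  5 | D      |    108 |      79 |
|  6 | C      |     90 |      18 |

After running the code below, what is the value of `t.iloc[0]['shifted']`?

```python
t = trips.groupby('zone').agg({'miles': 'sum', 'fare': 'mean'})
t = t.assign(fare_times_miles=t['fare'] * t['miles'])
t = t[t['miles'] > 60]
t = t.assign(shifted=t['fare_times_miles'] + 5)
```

group by zone: sum(miles), mean(fare):
      miles       fare
zone                  
C        60  45.666667
D       147  78.500000
F        85  87.000000
add column fare_times_miles = t['fare'] * t['miles']:
      miles       fare  fare_times_miles
zone                                    
C        60  45.666667            2740.0
D       147  78.500000           11539.5
F        85  87.000000            7395.0
filter rows where miles > 60:
      miles  fare  fare_times_miles
zone                               
D       147  78.5           11539.5
F        85  87.0            7395.0
add column shifted = t['fare_times_miles'] + 5:
      miles  fare  fare_times_miles  shifted
zone                                        
D       147  78.5           11539.5  11544.5
F        85  87.0            7395.0   7400.0
Hence 11544.5.

11544.5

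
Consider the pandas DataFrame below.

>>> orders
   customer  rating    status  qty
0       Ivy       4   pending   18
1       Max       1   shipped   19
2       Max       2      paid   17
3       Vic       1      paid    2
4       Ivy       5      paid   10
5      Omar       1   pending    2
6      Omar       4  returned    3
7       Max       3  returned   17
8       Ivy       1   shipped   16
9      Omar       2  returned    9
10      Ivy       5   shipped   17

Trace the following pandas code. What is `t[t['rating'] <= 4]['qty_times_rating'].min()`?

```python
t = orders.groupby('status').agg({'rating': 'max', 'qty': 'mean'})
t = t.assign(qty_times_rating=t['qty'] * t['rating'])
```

group by status: max(rating), mean(qty):
          rating        qty
status                     
paid           5   9.666667
pending        4  10.000000
returned       4   9.666667
shipped        5  17.333333
add column qty_times_rating = t['qty'] * t['rating']:
          rating        qty  qty_times_rating
status                                       
paid           5   9.666667         48.333333
pending        4  10.000000         40.000000
returned       4   9.666667         38.666667
shipped        5  17.333333         86.666667
filter rows where rating <= 4:
          rating        qty  qty_times_rating
status                                       
pending        4  10.000000         40.000000
returned       4   9.666667         38.666667
Taking the min of column 'qty_times_rating' gives 38.6666666667.

38.6666666667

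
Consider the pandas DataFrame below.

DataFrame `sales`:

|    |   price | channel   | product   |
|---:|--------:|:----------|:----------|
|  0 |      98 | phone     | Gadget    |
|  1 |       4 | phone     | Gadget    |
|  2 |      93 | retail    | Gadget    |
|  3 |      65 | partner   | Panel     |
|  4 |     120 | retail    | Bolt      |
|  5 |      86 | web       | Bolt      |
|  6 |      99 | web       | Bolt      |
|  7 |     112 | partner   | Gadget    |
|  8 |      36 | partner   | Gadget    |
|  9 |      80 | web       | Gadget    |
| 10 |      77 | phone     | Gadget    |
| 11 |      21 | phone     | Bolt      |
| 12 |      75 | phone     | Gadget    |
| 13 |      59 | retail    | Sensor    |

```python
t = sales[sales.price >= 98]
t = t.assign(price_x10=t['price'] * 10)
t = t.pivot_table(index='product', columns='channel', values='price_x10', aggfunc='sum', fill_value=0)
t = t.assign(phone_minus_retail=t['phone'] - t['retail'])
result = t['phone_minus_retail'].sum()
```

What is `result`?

filter rows where price >= 98:
   price  channel product
0     98    phone  Gadget
4    120   retail    Bolt
6     99      web    Bolt
7    112  partner  Gadget
add column price_x10 = t['price'] * 10:
   price  channel product  price_x10
0     98    phone  Gadget        980
4    120   retail    Bolt       1200
6     99      web    Bolt        990
7    112  partner  Gadget       1120
pivot: rows=product, cols=channel, sum(price_x10):
channel  partner  phone  retail  web
product                             
Bolt           0      0    1200  990
Gadget      1120    980       0    0
add column phone_minus_retail = t['phone'] - t['retail']:
channel  partner  phone  retail  web  phone_minus_retail
product                                                 
Bolt           0      0    1200  990               -1200
Gadget      1120    980       0    0                 980
Hence -220.

-220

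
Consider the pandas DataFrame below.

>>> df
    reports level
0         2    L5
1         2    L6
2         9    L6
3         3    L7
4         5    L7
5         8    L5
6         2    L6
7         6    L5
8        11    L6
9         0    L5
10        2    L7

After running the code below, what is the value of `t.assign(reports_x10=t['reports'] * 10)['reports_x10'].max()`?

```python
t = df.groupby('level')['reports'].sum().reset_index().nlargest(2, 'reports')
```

240

group by level, sum of reports:
level
L5    16
L6    24
L7    10
Name: reports, dtype: int64
reset_index():
  level  reports
0    L5       16
1    L6       24
2    L7       10
take 2 rows with largest reports:
  level  reports
1    L6       24
0    L5       16
add column reports_x10 = t['reports'] * 10:
  level  reports  reports_x10
1    L6       24          240
0    L5       16          160
Finally, max of column 'reports_x10' = 240.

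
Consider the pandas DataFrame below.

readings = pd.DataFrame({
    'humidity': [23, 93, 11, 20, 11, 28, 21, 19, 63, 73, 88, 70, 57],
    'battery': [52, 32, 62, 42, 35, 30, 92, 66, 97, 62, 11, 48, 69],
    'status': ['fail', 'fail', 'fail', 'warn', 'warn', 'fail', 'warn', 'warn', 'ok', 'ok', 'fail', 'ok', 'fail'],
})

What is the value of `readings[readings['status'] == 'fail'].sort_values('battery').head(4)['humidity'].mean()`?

filter rows where status == 'fail':
    humidity  battery status
0         23       52   fail
1         93       32   fail
2         11       62   fail
5         28       30   fail
10        88       11   fail
12        57       69   fail
sort by battery:
    humidity  battery status
10        88       11   fail
5         28       30   fail
1         93       32   fail
0         23       52   fail
2         11       62   fail
12        57       69   fail
take first 4 rows:
    humidity  battery status
10        88       11   fail
5         28       30   fail
1         93       32   fail
0         23       52   fail
Hence 58.0.

58.0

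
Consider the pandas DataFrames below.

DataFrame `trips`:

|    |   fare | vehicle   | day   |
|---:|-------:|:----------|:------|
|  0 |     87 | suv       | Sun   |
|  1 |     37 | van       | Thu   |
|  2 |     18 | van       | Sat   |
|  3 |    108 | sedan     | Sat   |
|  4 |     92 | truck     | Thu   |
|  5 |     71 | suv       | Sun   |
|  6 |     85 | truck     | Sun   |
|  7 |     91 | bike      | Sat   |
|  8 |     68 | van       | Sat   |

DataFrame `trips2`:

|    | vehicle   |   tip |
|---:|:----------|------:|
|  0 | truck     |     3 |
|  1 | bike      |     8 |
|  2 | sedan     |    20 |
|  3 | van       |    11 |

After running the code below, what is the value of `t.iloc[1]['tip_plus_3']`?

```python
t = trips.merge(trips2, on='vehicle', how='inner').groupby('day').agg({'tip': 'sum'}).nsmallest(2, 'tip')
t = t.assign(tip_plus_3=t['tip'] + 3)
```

17

merge on 'vehicle' (how='inner') → 7 rows:
   fare vehicle  day  tip
0    37     van  Thu   11
1    18     van  Sat   11
2   108   sedan  Sat   20
3    92   truck  Thu    3
4    85   truck  Sun    3
5    91    bike  Sat    8
6    68     van  Sat   11
group by day, sum of tip:
     tip
day     
Sat   50
Sun    3
Thu   14
take 2 rows with smallest tip:
     tip
day     
Sun    3
Thu   14
add column tip_plus_3 = t['tip'] + 3:
     tip  tip_plus_3
day                 
Sun    3           6
Thu   14          17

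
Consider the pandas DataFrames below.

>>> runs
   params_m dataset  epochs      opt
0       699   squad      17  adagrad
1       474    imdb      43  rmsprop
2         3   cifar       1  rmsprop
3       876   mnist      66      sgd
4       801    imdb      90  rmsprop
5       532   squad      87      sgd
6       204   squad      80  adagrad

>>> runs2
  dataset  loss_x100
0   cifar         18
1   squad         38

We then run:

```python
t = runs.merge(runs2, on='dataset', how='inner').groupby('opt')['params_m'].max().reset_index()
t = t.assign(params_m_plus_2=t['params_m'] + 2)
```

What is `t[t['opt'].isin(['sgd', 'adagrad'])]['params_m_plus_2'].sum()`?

1235

merge on 'dataset' (how='inner') → 4 rows:
   params_m dataset  epochs      opt  loss_x100
0       699   squad      17  adagrad         38
1         3   cifar       1  rmsprop         18
2       532   squad      87      sgd         38
3       204   squad      80  adagrad         38
group by opt, max of params_m:
opt
adagrad    699
rmsprop      3
sgd        532
Name: params_m, dtype: int64
reset_index():
       opt  params_m
0  adagrad       699
1  rmsprop         3
2      sgd       532
add column params_m_plus_2 = t['params_m'] + 2:
       opt  params_m  params_m_plus_2
0  adagrad       699              701
1  rmsprop         3                5
2      sgd       532              534
filter rows where opt in ['sgd', 'adagrad']:
       opt  params_m  params_m_plus_2
0  adagrad       699              701
2      sgd       532              534
sum of column 'params_m_plus_2' → 1235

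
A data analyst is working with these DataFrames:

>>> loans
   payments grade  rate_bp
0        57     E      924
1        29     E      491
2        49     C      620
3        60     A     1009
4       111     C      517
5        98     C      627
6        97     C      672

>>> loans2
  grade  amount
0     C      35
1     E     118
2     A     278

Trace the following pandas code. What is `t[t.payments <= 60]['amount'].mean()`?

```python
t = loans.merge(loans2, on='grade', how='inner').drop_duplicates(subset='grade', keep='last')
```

merge on 'grade' (how='inner') → 7 rows:
   payments grade  rate_bp  amount
0        57     E      924     118
1        29     E      491     118
2        49     C      620      35
3        60     A     1009     278
4       111     C      517      35
5        98     C      627      35
6        97     C      672      35
drop duplicate grade (keep=last):
   payments grade  rate_bp  amount
1        29     E      491     118
3        60     A     1009     278
6        97     C      672      35
filter rows where payments <= 60:
   payments grade  rate_bp  amount
1        29     E      491     118
3        60     A     1009     278
So mean() = 198.0.

198.0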